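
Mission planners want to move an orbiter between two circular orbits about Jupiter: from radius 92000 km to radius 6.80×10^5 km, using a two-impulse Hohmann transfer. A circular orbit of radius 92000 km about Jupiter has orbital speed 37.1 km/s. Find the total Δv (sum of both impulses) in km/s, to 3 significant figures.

Δv = 19.1 km/s

From the circular-orbit relation v² = μ/r at r = 92000 km: μ = v²r = (37.1)² × 92000 = 1.26630×10^8 km³/s².
Transfer-ellipse semi-major axis a_t = (r₁ + r₂)/2 = (92000 + 6.800×10^5)/2 = 3.860×10^5 km.
At r₁ the circular-orbit speed is v₁ = √(μ/r₁) = 37.100 km/s.
On the transfer ellipse at r₁, vis-viva equation gives v_p = √[μ(2/r₁ − 1/a_t)] = 49.242 km/s.
First burn Δv₁ = |v_p − v₁| = 12.142 km/s.
Circular speed at r₂: v₂ = √(μ/r₂) = 13.64625 km/s.
Transfer-orbit speed at r₂: v_a = √[μ(2/r₂ − 1/a_t)] = 6.662138 km/s.
Second burn Δv₂ = |v₂ − v_a| = 6.9841 km/s.
Total Δv = Δv₁ + Δv₂ = 19.13 km/s.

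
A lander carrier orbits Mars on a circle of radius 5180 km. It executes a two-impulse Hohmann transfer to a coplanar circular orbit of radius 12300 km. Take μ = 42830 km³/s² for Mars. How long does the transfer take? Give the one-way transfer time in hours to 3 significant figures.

The Hohmann ellipse has a_t = (r₁ + r₂)/2 = 8740 km.
Half the transfer-orbit period gives t = π√(a_t³/μ) = 12403 s.
Converting: 12403 s ÷ 3600 s/hour = 3.45 hours.

t = 3.45 hours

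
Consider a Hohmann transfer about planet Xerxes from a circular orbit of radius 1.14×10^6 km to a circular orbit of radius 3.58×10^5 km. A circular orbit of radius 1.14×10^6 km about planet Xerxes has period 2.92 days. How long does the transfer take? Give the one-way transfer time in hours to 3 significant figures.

From Kepler's third law T² = 4π²r³/μ at r = 1.14×10^6 km, T = 2.92 days = 2.92 × 86400 s = 2.52288×10^5 s: μ = 4π²r³/T² = 9.18927×10^8 km³/s².
Transfer-ellipse semi-major axis a_t = (r₁ + r₂)/2 = (1.140×10^6 + 3.580×10^5)/2 = 7.490×10^5 km.
Half the transfer-orbit period gives t = π√(a_t³/μ) = 67180 s.
Converting: 67180 s ÷ 3600 s/hour = 18.7 hours.

t = 18.7 hours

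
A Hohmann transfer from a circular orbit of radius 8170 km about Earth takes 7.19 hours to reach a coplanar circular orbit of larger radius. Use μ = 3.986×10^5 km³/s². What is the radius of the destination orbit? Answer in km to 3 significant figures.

Transfer time t = 7.19 hours = 25884 s, and t = π√(a_t³/μ).
So a_t = (μ t²/π²)^(1/3) = (3.986×10^5 × (25884)² / π²)^(1/3) = 30022 km.
Since a_t = (r₁ + r₂)/2, r₂ = 2a_t − r₁ = 2×30022 − 8170 = 51874 km.

r₂ = 51900 km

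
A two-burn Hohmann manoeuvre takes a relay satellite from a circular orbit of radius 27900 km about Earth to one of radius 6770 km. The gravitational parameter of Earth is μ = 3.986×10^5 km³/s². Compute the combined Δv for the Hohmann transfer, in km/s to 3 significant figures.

Δv = 3.48 km/s

Transfer-ellipse semi-major axis a_t = (r₁ + r₂)/2 = (27900 + 6770)/2 = 17335 km.
Circular speed at r₁: v₁ = √(μ/r₁) = √(3.986×10^5/27900) = 3.780 km/s.
On the transfer ellipse at r₁, vis-viva equation gives v_a = √[μ(2/r₁ − 1/a_t)] = 2.362 km/s.
First burn Δv₁ = |v_a − v₁| = 1.418 km/s.
Circular speed at r₂: v₂ = √(μ/r₂) = 7.6732 km/s.
Transfer-orbit speed at r₂: v_p = √[μ(2/r₂ − 1/a_t)] = 9.7345 km/s.
Second burn Δv₂ = |v₂ − v_p| = 2.061 km/s.
Δv = Δv₁ + Δv₂ = 1.418 + 2.061 = 3.479 km/s.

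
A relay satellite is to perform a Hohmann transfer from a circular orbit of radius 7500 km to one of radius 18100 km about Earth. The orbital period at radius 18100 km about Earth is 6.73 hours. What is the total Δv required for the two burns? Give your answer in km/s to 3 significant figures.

Δv = 2.48 km/s

From Kepler's third law T² = 4π²r³/μ at r = 18100 km, T = 6.73 hours = 6.73 × 3600 s = 24228 s: μ = 4π²r³/T² = 3.98805×10^5 km³/s².
Transfer-ellipse semi-major axis a_t = (r₁ + r₂)/2 = (7500 + 18100)/2 = 12800 km.
At r₁ the circular-orbit speed is v₁ = √(μ/r₁) = 7.292 km/s.
On the transfer ellipse at r₁, vis-viva equation gives v_p = √[μ(2/r₁ − 1/a_t)] = 8.671 km/s.
First burn Δv₁ = |v_p − v₁| = 1.379 km/s.
At r₂, v₂ = √(μ/r₂) = 4.694 km/s.
Transfer-orbit speed at r₂: v_a = √[μ(2/r₂ − 1/a_t)] = 3.593 km/s.
Second burn Δv₂ = |v₂ − v_a| = 1.101 km/s.
Δv = Δv₁ + Δv₂ = 1.379 + 1.101 = 2.480 km/s.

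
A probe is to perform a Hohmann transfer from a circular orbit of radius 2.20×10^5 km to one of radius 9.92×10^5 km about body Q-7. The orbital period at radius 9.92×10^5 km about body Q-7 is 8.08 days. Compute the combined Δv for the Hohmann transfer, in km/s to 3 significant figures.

Δv = 8.85 km/s

From Kepler's third law T² = 4π²r³/μ at r = 9.92×10^5 km, T = 8.08 days = 8.08 × 86400 s = 6.98112×10^5 s: μ = 4π²r³/T² = 7.90760×10^7 km³/s².
Semi-major axis of the transfer orbit: a_t = (2.200×10^5 + 9.920×10^5)/2 = 6.060×10^5 km.
Circular speed at r₁: v₁ = √(μ/r₁) = √(7.90760×10^7/2.200×10^5) = 18.959 km/s.
Transfer-orbit speed at r₁ (v² = μ(2/r − 1/a)): v_p = √[μ(2/r₁ − 1/a_t)] = 24.257 km/s.
First burn Δv₁ = |v_p − v₁| = 5.298 km/s.
Circular speed at r₂: v₂ = √(μ/r₂) = 8.928 km/s.
Transfer-orbit speed at r₂: v_a = √[μ(2/r₂ − 1/a_t)] = 5.379 km/s.
Second burn Δv₂ = |v₂ − v_a| = 3.549 km/s.
Total Δv = Δv₁ + Δv₂ = 8.847 km/s.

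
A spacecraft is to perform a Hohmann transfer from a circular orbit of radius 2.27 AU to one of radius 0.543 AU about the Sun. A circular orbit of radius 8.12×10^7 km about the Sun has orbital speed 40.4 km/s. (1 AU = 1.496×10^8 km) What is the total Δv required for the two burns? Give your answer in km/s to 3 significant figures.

Δv = 18.4 km/s

From the circular-orbit relation v² = μ/r at r = 8.12×10^7 km: μ = v²r = (40.4)² × 8.12×10^7 = 1.32531×10^11 km³/s².
In km: r₁ = 2.27 × 1.496×10^8 = 3.39592×10^8 km; r₂ = 0.543 × 1.496×10^8 = 8.12328×10^7 km.
Semi-major axis of the transfer orbit: a_t = (3.39592×10^8 + 8.12328×10^7)/2 = 2.104124×10^8 km.
Circular speed at r₁: v₁ = √(μ/r₁) = √(1.32531×10^11/3.39592×10^8) = 19.755 km/s.
Transfer-orbit speed at r₁ (vis-viva): v_a = √[μ(2/r₁ − 1/a_t)] = 12.275 km/s.
First burn Δv₁ = |v_a − v₁| = 7.480 km/s.
Circular speed at r₂: v₂ = √(μ/r₂) = 40.39 km/s.
Transfer-orbit speed at r₂: v_p = √[μ(2/r₂ − 1/a_t)] = 51.31 km/s.
Second burn Δv₂ = |v₂ − v_p| = 10.92 km/s.
Total Δv = Δv₁ + Δv₂ = 18.40 km/s.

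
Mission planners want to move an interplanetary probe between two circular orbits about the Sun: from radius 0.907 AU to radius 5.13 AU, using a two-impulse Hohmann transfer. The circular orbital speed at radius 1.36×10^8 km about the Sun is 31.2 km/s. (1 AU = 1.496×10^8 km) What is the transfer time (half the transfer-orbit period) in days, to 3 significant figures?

From the circular-orbit relation v² = μ/r at r = 1.36×10^8 km: μ = v²r = (31.2)² × 1.36×10^8 = 1.32388×10^11 km³/s².
In km: r₁ = 0.907 × 1.496×10^8 = 1.356872×10^8 km; r₂ = 5.13 × 1.496×10^8 = 7.67448×10^8 km.
The Hohmann ellipse has a_t = (r₁ + r₂)/2 = 4.515676×10^8 km.
Half the transfer-orbit period gives t = π√(a_t³/μ) = 8.285×10^7 s.
Converting: 8.285×10^7 s ÷ 86400 s/day = 959 days.

t = 959 days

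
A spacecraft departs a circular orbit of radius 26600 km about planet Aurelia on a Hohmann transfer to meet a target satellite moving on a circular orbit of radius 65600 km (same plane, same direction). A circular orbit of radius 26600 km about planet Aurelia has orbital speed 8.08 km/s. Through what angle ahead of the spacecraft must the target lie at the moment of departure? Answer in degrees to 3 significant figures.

φ = 74.0°

From the circular-orbit relation v² = μ/r at r = 26600 km: μ = v²r = (8.08)² × 26600 = 1.73662×10^6 km³/s².
Semi-major axis of the transfer orbit: a_t = (26600 + 65600)/2 = 46100 km.
Transfer time t = π√(a_t³/μ) = 23596.6 s.
Target angular speed ω₂ = √(μ/r₂³) = 7.84326×10^-5 rad/s.
Angle swept by the target during transfer: ω₂·t = 1.8507 rad = 106.0°.
Arrival is 180° from departure on the ellipse, so φ = 180° − 106.0° = 74.0°.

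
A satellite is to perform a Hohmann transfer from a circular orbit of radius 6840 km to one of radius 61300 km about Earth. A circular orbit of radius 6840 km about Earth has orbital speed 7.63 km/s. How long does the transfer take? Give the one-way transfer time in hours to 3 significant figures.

t = 8.70 hours

From the circular-orbit relation v² = μ/r at r = 6840 km: μ = v²r = (7.63)² × 6840 = 3.98204×10^5 km³/s².
Transfer-ellipse semi-major axis a_t = (r₁ + r₂)/2 = (6840 + 61300)/2 = 34070 km.
By Kepler's third law the transfer-orbit period is T = 2π√(a_t³/μ), so t = T/2 = 31310 s.
Converting: 31310 s ÷ 3600 s/hour = 8.70 hours.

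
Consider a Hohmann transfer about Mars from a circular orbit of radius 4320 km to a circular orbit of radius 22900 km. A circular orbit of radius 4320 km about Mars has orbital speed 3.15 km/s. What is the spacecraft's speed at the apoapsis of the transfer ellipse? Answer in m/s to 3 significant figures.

v = 771 m/s

From the circular-orbit relation v² = μ/r at r = 4320 km: μ = v²r = (3.15)² × 4320 = 42865.2 km³/s².
Semi-major axis of the transfer orbit: a_t = (4320 + 22900)/2 = 13610 km.
At apoapsis, r = 22900 km.
From the vis-viva equation, v = √[μ(2/r − 1/a_t)] = 0.7708 km/s.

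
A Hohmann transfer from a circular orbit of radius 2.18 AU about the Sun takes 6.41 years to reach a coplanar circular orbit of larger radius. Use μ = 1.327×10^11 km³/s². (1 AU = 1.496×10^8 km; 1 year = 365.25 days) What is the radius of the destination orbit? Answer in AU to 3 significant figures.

r₂ = 8.77 AU

In km: r₁ = 2.18 × 1.496×10^8 = 3.26128×10^8 km.
Transfer time t = 6.41 years × 365.25 × 86400 s = 2.02284216×10^8 s, and t = π√(a_t³/μ).
So a_t = (μ t²/π²)^(1/3) = (1.327×10^11 × (2.02284216×10^8)² / π²)^(1/3) = 8.1940×10^8 km.
Since a_t = (r₁ + r₂)/2, r₂ = 2a_t − r₁ = 2×8.1940×10^8 − 3.26128×10^8 = 1.312672×10^9 km.
In AU: r₂ = 1.312672×10^9 / 1.496×10^8 = 8.77 AU.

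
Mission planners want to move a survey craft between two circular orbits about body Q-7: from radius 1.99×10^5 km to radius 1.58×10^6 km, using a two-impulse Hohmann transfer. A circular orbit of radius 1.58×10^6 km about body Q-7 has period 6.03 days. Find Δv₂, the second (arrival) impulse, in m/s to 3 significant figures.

Δv₂ = 10000 m/s

From Kepler's third law T² = 4π²r³/μ at r = 1.58×10^6 km, T = 6.03 days = 6.03 × 86400 s = 5.20992×10^5 s: μ = 4π²r³/T² = 5.73679×10^8 km³/s².
The Hohmann ellipse has a_t = (r₁ + r₂)/2 = 8.895×10^5 km.
On the circular orbit at r = 1.580×10^6 km, v_c = √(μ/r) = 19.05 km/s.
Vis-viva on the transfer ellipse at r = 1.580×10^6 km gives v_t = √[μ(2/r − 1/a_t)] = 9.013 km/s.
Δv₂ = |v_t − v_c| = |9.013 − 19.05| = 10.04 km/s.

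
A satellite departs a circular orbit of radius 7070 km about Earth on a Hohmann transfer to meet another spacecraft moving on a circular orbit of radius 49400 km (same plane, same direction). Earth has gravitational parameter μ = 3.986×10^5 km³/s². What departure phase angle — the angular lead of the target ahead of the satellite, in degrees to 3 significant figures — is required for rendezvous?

φ = 102°

Transfer-ellipse semi-major axis a_t = (r₁ + r₂)/2 = (7070 + 49400)/2 = 28235 km.
The half-period of the transfer ellipse is t = π√(a_t³/μ) = 23608 s.
The target's mean motion on its circular orbit is ω₂ = √(μ/r₂³) = 5.7501×10^-5 rad/s.
Angle swept by the target during transfer: ω₂·t = 1.3575 rad = 77.78°.
Arrival is 180° from departure on the ellipse, so φ = 180° − 77.78° = 102°.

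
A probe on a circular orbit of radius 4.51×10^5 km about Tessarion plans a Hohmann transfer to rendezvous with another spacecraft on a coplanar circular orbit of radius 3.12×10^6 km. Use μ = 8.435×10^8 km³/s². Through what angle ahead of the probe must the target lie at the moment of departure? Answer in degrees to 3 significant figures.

φ = 102°

The Hohmann ellipse has a_t = (r₁ + r₂)/2 = 1.7855×10^6 km.
The half-period of the transfer ellipse is t = π√(a_t³/μ) = 2.5808×10^5 s.
The target's mean motion on its circular orbit is ω₂ = √(μ/r₂³) = 5.2700×10^-6 rad/s.
Angle swept by the target during transfer: ω₂·t = 1.3601 rad = 77.93°.
The probe traverses 180° on the transfer ellipse, so the target must lead by 180° − 77.93° = 102°.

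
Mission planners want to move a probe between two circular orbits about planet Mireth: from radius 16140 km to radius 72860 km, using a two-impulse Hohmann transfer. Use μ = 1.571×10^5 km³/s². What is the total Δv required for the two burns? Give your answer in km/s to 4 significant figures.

Semi-major axis of the transfer orbit: a_t = (16140 + 72860)/2 = 44500 km.
Circular speed at r₁: v₁ = √(μ/r₁) = √(1.571×10^5/16140) = 3.1199 km/s.
On the transfer ellipse at r₁, vis-viva gives v_p = √[μ(2/r₁ − 1/a_t)] = 3.9921 km/s.
First burn Δv₁ = |v_p − v₁| = 0.8722 km/s.
Circular speed at r₂: v₂ = √(μ/r₂) = 1.4684 km/s.
Transfer-orbit speed at r₂: v_a = √[μ(2/r₂ − 1/a_t)] = 0.88433 km/s.
Second burn Δv₂ = |v₂ − v_a| = 0.5841 km/s.
Δv = Δv₁ + Δv₂ = 0.8722 + 0.5841 = 1.456 km/s.

Δv = 1.456 km/s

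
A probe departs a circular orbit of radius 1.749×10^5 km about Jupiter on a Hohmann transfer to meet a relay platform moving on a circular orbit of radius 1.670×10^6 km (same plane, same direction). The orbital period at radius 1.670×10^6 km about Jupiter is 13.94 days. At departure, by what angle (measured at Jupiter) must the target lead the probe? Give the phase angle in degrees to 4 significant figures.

φ = 106.1°

From Kepler's third law T² = 4π²r³/μ at r = 1.670×10^6 km, T = 13.94 days = 13.94 × 86400 s = 1.204416×10^6 s: μ = 4π²r³/T² = 1.26752×10^8 km³/s².
Transfer-ellipse semi-major axis a_t = (r₁ + r₂)/2 = (1.749×10^5 + 1.670×10^6)/2 = 9.2245×10^5 km.
The half-period of the transfer ellipse is t = π√(a_t³/μ) = 2.4722×10^5 s.
The target's mean motion on its circular orbit is ω₂ = √(μ/r₂³) = 5.2168×10^-6 rad/s.
Angle swept by the target during transfer: ω₂·t = 1.2897 rad = 73.89°.
The probe traverses 180° on the transfer ellipse, so the target must lead by 180° − 73.89° = 106.1°.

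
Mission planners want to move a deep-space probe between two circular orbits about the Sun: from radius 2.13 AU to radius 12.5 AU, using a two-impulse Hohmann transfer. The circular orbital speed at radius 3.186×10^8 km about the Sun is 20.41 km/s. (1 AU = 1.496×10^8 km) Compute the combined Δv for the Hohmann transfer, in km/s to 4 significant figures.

From the circular-orbit relation v² = μ/r at r = 3.186×10^8 km: μ = v²r = (20.41)² × 3.186×10^8 = 1.32719×10^11 km³/s².
In km: r₁ = 2.13 × 1.496×10^8 = 3.18648×10^8 km; r₂ = 12.5 × 1.496×10^8 = 1.870×10^9 km.
Transfer-ellipse semi-major axis a_t = (r₁ + r₂)/2 = (3.18648×10^8 + 1.870×10^9)/2 = 1.094324×10^9 km.
Circular speed at r₁: v₁ = √(μ/r₁) = √(1.32719×10^11/3.18648×10^8) = 20.41 km/s.
On the transfer ellipse at r₁, vis-viva gives v_p = √[μ(2/r₁ − 1/a_t)] = 26.68 km/s.
First burn Δv₁ = |v_p − v₁| = 6.270 km/s.
At r₂, v₂ = √(μ/r₂) = 8.425 km/s.
Transfer-orbit speed at r₂: v_a = √[μ(2/r₂ − 1/a_t)] = 4.546 km/s.
Second burn Δv₂ = |v₂ − v_a| = 3.879 km/s.
Δv = Δv₁ + Δv₂ = 6.270 + 3.879 = 10.15 km/s.

Δv = 10.15 km/s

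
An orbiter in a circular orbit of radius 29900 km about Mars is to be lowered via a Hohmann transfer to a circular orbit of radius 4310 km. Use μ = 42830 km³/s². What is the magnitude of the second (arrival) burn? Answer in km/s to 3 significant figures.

Δv₂ = 1.02 km/s

The Hohmann ellipse has a_t = (r₁ + r₂)/2 = 17105 km.
On the circular orbit at r = 4310 km, v_c = √(μ/r) = 3.1524 km/s.
Vis-viva on the transfer ellipse at r = 4310 km gives v_t = √[μ(2/r − 1/a_t)] = 4.1678 km/s.
Δv₂ = |v_t − v_c| = |4.1678 − 3.1524| = 1.015 km/s.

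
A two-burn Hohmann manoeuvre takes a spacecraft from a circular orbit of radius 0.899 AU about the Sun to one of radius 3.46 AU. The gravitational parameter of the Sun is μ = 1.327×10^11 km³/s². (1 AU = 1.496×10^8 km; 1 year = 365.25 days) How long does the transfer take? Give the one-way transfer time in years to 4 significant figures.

t = 1.609 years

In km: r₁ = 0.899 × 1.496×10^8 = 1.344904×10^8 km; r₂ = 3.46 × 1.496×10^8 = 5.17616×10^8 km.
Semi-major axis of the transfer orbit: a_t = (1.344904×10^8 + 5.17616×10^8)/2 = 3.260532×10^8 km.
Transfer time t = π√(a_t³/μ) = π√((3.260532×10^8)³ / 1.327×10^11) = 5.077×10^7 s.
Converting: 5.077×10^7 s ÷ 3.15576×10^7 s/year (365.25 × 86400) = 1.609 years.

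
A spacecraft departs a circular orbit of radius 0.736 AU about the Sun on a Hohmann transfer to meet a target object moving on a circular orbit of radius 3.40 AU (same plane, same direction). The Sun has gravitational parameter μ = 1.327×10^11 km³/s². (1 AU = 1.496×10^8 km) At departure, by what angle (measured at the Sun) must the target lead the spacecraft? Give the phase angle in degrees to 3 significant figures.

φ = 94.6°

In km: r₁ = 0.736 × 1.496×10^8 = 1.101056×10^8 km; r₂ = 3.40 × 1.496×10^8 = 5.0864×10^8 km.
Semi-major axis of the transfer orbit: a_t = (1.101056×10^8 + 5.0864×10^8)/2 = 3.093728×10^8 km.
The half-period of the transfer ellipse is t = π√(a_t³/μ) = 4.69286×10^7 s.
The target's mean motion on its circular orbit is ω₂ = √(μ/r₂³) = 3.17556×10^-8 rad/s.
Angle swept by the target during transfer: ω₂·t = 1.4902 rad = 85.38°.
Arrival is 180° from departure on the ellipse, so φ = 180° − 85.38° = 94.6°.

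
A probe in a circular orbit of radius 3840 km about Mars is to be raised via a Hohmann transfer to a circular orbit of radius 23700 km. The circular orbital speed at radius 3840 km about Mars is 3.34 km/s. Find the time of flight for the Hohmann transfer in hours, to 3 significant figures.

t = 6.81 hours

From the circular-orbit relation v² = μ/r at r = 3840 km: μ = v²r = (3.34)² × 3840 = 42837.5 km³/s².
Transfer-ellipse semi-major axis a_t = (r₁ + r₂)/2 = (3840 + 23700)/2 = 13770 km.
Transfer time t = π√(a_t³/μ) = π√((13770)³ / 42837.5) = 24530 s.
Converting: 24530 s ÷ 3600 s/hour = 6.81 hours.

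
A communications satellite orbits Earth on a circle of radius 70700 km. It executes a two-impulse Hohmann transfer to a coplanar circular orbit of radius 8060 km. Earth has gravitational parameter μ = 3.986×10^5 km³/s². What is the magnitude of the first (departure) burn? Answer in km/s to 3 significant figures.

Semi-major axis of the transfer orbit: a_t = (70700 + 8060)/2 = 39380 km.
Circular speed at r = 70700 km: v_c = √(μ/r) = 2.374 km/s.
Transfer-orbit speed at the same r (vis-viva, a = a_t): v_t = √[μ(2/r − 1/a_t)] = 1.074 km/s.
Δv₁ = |v_t − v_c| = |1.074 − 2.374| = 1.300 km/s.

Δv₁ = 1.30 km/s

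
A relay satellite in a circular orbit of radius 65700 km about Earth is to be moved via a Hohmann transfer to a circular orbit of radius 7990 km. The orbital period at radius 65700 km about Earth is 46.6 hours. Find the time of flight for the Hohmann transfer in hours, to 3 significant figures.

From Kepler's third law T² = 4π²r³/μ at r = 65700 km, T = 46.6 hours = 46.6 × 3600 s = 1.6776×10^5 s: μ = 4π²r³/T² = 3.97813×10^5 km³/s².
The Hohmann ellipse has a_t = (r₁ + r₂)/2 = 36845 km.
Transfer time t = π√(a_t³/μ) = π√((36845)³ / 3.97813×10^5) = 35230 s.
Converting: 35230 s ÷ 3600 s/hour = 9.79 hours.

t = 9.79 hours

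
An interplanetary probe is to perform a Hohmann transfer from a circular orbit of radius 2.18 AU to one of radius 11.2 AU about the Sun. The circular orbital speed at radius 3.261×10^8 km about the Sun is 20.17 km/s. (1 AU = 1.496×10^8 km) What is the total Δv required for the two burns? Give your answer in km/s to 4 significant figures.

Δv = 9.746 km/s

From the circular-orbit relation v² = μ/r at r = 3.261×10^8 km: μ = v²r = (20.17)² × 3.261×10^8 = 1.32667×10^11 km³/s².
In km: r₁ = 2.18 × 1.496×10^8 = 3.26128×10^8 km; r₂ = 11.2 × 1.496×10^8 = 1.67552×10^9 km.
Transfer-ellipse semi-major axis a_t = (r₁ + r₂)/2 = (3.26128×10^8 + 1.67552×10^9)/2 = 1.000824×10^9 km.
At r₁ the circular-orbit speed is v₁ = √(μ/r₁) = 20.16913 km/s.
On the transfer ellipse at r₁, vis-viva gives v_p = √[μ(2/r₁ − 1/a_t)] = 26.09656 km/s.
First burn Δv₁ = |v_p − v₁| = 5.927 km/s.
At r₂, v₂ = √(μ/r₂) = 8.8983 km/s.
Transfer-orbit speed at r₂: v_a = √[μ(2/r₂ − 1/a_t)] = 5.0795 km/s.
Second burn Δv₂ = |v₂ − v_a| = 3.819 km/s.
Δv = Δv₁ + Δv₂ = 5.927 + 3.819 = 9.746 km/s.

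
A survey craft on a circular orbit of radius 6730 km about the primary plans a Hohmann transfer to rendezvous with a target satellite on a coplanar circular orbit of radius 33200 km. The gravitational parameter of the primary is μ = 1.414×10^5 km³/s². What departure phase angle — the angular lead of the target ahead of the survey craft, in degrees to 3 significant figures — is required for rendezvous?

Transfer-ellipse semi-major axis a_t = (r₁ + r₂)/2 = (6730 + 33200)/2 = 19965 km.
The half-period of the transfer ellipse is t = π√(a_t³/μ) = 23570 s.
Target angular speed ω₂ = √(μ/r₂³) = 6.216×10^-5 rad/s.
Angle swept by the target during transfer: ω₂·t = 1.465 rad = 83.94°.
The survey craft traverses 180° on the transfer ellipse, so the target must lead by 180° − 83.94° = 96.1°.

φ = 96.1°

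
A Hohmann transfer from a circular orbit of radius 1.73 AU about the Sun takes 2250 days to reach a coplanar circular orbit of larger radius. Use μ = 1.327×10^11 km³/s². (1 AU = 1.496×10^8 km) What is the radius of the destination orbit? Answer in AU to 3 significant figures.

In km: r₁ = 1.73 × 1.496×10^8 = 2.58808×10^8 km.
Transfer time t = 2250 days = 1.944×10^8 s, and t = π√(a_t³/μ).
So a_t = (μ t²/π²)^(1/3) = (1.327×10^11 × (1.944×10^8)² / π²)^(1/3) = 7.9797×10^8 km.
Since a_t = (r₁ + r₂)/2, r₂ = 2a_t − r₁ = 2×7.9797×10^8 − 2.58808×10^8 = 1.337132×10^9 km.
In AU: r₂ = 1.337132×10^9 / 1.496×10^8 = 8.94 AU.

r₂ = 8.94 AU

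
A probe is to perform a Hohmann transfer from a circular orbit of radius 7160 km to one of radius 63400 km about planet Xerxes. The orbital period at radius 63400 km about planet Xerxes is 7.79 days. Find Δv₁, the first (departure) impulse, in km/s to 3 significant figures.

Δv₁ = 0.600 km/s

From Kepler's third law T² = 4π²r³/μ at r = 63400 km, T = 7.79 days = 7.79 × 86400 s = 6.73056×10^5 s: μ = 4π²r³/T² = 22208.8 km³/s².
Semi-major axis of the transfer orbit: a_t = (7160 + 63400)/2 = 35280 km.
On the circular orbit at r = 7160 km, v_c = √(μ/r) = 1.76119 km/s.
Vis-viva on the transfer ellipse at r = 7160 km gives v_t = √[μ(2/r − 1/a_t)] = 2.36095 km/s.
Δv₁ = |v_t − v_c| = |2.36095 − 1.76119| = 0.5998 km/s.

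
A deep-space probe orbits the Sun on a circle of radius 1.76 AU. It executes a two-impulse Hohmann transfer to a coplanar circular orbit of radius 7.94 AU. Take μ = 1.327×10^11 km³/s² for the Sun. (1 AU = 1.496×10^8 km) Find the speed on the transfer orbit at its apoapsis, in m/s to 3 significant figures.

In km: r₁ = 1.76 × 1.496×10^8 = 2.63296×10^8 km; r₂ = 7.94 × 1.496×10^8 = 1.187824×10^9 km.
Semi-major axis of the transfer orbit: a_t = (2.63296×10^8 + 1.187824×10^9)/2 = 7.2556×10^8 km.
The apoapsis of the transfer ellipse is at r = 1.187824×10^9 km.
Applying v² = μ(2/r − 1/a_t): v = 6.367 km/s.

v = 6370 m/s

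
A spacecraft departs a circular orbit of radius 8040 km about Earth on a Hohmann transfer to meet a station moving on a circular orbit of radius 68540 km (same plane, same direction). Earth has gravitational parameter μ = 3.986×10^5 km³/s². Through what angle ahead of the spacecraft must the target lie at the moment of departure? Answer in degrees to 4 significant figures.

φ = 104.8°

The Hohmann ellipse has a_t = (r₁ + r₂)/2 = 38290 km.
Transfer time t = π√(a_t³/μ) = 37283 s.
Target angular speed ω₂ = √(μ/r₂³) = 3.5185×10^-5 rad/s.
Angle swept by the target during transfer: ω₂·t = 1.3118 rad = 75.16°.
Arrival is 180° from departure on the ellipse, so φ = 180° − 75.16° = 104.8°.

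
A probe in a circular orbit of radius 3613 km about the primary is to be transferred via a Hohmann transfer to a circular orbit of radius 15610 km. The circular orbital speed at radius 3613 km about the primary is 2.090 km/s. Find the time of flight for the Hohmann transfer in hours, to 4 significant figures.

From the circular-orbit relation v² = μ/r at r = 3613 km: μ = v²r = (2.090)² × 3613 = 15781.9 km³/s².
Semi-major axis of the transfer orbit: a_t = (3613 + 15610)/2 = 9611.5 km.
Half the transfer-orbit period gives t = π√(a_t³/μ) = 23564 s.
Converting: 23564 s ÷ 3600 s/hour = 6.546 hours.

t = 6.546 hours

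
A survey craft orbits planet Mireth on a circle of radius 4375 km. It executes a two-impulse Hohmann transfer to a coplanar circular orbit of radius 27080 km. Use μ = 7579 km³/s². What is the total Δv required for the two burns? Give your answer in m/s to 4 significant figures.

Δv = 660.9 m/s

The Hohmann ellipse has a_t = (r₁ + r₂)/2 = 15727.5 km.
At r₁ the circular-orbit speed is v₁ = √(μ/r₁) = 1.3162 km/s.
Transfer-orbit speed at r₁ (vis-viva): v_p = √[μ(2/r₁ − 1/a_t)] = 1.7271 km/s.
First burn Δv₁ = |v_p − v₁| = 0.4109 km/s.
Circular speed at r₂: v₂ = √(μ/r₂) = 0.5290 km/s.
Transfer-orbit speed at r₂: v_a = √[μ(2/r₂ − 1/a_t)] = 0.2790 km/s.
Second burn Δv₂ = |v₂ − v_a| = 0.2500 km/s.
Δv = Δv₁ + Δv₂ = 0.4109 + 0.2500 = 0.6609 km/s.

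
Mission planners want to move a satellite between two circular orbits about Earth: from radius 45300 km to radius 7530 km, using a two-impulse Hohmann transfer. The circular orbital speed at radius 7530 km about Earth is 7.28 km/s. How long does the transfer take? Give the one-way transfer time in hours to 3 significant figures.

From the circular-orbit relation v² = μ/r at r = 7530 km: μ = v²r = (7.28)² × 7530 = 3.99078×10^5 km³/s².
The Hohmann ellipse has a_t = (r₁ + r₂)/2 = 26415 km.
Transfer time t = π√(a_t³/μ) = π√((26415)³ / 3.99078×10^5) = 21350 s.
Converting: 21350 s ÷ 3600 s/hour = 5.93 hours.

t = 5.93 hours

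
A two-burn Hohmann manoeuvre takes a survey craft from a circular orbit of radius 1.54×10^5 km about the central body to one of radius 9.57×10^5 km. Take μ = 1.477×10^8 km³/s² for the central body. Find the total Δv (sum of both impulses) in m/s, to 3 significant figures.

Δv = 15600 m/s

Transfer-ellipse semi-major axis a_t = (r₁ + r₂)/2 = (1.540×10^5 + 9.570×10^5)/2 = 5.555×10^5 km.
Circular speed at r₁: v₁ = √(μ/r₁) = √(1.477×10^8/1.540×10^5) = 30.969 km/s.
On the transfer ellipse at r₁, v² = μ(2/r − 1/a) gives v_p = √[μ(2/r₁ − 1/a_t)] = 40.648 km/s.
First burn Δv₁ = |v_p − v₁| = 9.679 km/s.
At r₂, v₂ = √(μ/r₂) = 12.423 km/s.
Transfer-orbit speed at r₂: v_a = √[μ(2/r₂ − 1/a_t)] = 6.5411 km/s.
Second burn Δv₂ = |v₂ − v_a| = 5.882 km/s.
Total Δv = Δv₁ + Δv₂ = 15.56 km/s.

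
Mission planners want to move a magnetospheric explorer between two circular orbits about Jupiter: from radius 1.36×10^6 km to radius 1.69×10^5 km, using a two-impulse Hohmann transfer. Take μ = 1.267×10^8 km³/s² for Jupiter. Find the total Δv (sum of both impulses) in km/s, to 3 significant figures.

The Hohmann ellipse has a_t = (r₁ + r₂)/2 = 7.645×10^5 km.
Circular speed at r₁: v₁ = √(μ/r₁) = √(1.267×10^8/1.360×10^6) = 9.652 km/s.
Transfer-orbit speed at r₁ (v² = μ(2/r − 1/a)): v_a = √[μ(2/r₁ − 1/a_t)] = 4.538 km/s.
First burn Δv₁ = |v_a − v₁| = 5.114 km/s.
At r₂, v₂ = √(μ/r₂) = 27.381 km/s.
Transfer-orbit speed at r₂: v_p = √[μ(2/r₂ − 1/a_t)] = 36.520 km/s.
Second burn Δv₂ = |v₂ − v_p| = 9.139 km/s.
Total Δv = Δv₁ + Δv₂ = 14.25 km/s.

Δv = 14.3 km/s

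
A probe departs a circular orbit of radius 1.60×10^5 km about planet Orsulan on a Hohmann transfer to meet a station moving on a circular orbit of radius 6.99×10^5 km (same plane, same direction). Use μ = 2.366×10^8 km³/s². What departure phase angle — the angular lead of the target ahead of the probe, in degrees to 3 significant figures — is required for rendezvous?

φ = 93.3°

The Hohmann ellipse has a_t = (r₁ + r₂)/2 = 4.295×10^5 km.
Transfer time t = π√(a_t³/μ) = 57490 s.
The target's mean motion on its circular orbit is ω₂ = √(μ/r₂³) = 2.632×10^-5 rad/s.
Angle swept by the target during transfer: ω₂·t = 1.51314 rad = 86.70°.
The probe traverses 180° on the transfer ellipse, so the target must lead by 180° − 86.70° = 93.3°.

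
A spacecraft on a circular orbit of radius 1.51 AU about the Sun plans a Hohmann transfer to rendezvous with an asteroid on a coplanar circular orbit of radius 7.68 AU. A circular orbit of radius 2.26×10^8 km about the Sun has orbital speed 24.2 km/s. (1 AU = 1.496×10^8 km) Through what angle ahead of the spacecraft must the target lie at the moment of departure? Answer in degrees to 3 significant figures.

From the circular-orbit relation v² = μ/r at r = 2.26×10^8 km: μ = v²r = (24.2)² × 2.26×10^8 = 1.32355×10^11 km³/s².
In km: r₁ = 1.51 × 1.496×10^8 = 2.25896×10^8 km; r₂ = 7.68 × 1.496×10^8 = 1.148928×10^9 km.
The Hohmann ellipse has a_t = (r₁ + r₂)/2 = 6.87412×10^8 km.
Transfer time t = π√(a_t³/μ) = 1.5563×10^8 s.
The target's mean motion on its circular orbit is ω₂ = √(μ/r₂³) = 9.3418×10^-9 rad/s.
Angle swept by the target during transfer: ω₂·t = 1.4539 rad = 83.30°.
The spacecraft traverses 180° on the transfer ellipse, so the target must lead by 180° − 83.30° = 96.7°.

φ = 96.7°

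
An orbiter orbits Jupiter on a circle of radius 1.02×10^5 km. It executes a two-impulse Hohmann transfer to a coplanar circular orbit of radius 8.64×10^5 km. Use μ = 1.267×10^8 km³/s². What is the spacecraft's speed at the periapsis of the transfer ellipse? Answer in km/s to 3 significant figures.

v = 47.1 km/s

Transfer-ellipse semi-major axis a_t = (r₁ + r₂)/2 = (1.020×10^5 + 8.640×10^5)/2 = 4.830×10^5 km.
At periapsis, r = 1.020×10^5 km.
Vis-viva: v = √[μ(2/r − 1/a_t)] = √[1.267×10^8 × (2/1.020×10^5 − 1/4.830×10^5)] = 47.14 km/s.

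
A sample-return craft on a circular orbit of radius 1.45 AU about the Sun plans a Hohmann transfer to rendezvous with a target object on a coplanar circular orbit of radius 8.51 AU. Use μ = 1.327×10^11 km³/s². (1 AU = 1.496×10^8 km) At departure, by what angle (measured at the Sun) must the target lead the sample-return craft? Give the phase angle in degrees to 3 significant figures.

In km: r₁ = 1.45 × 1.496×10^8 = 2.1692×10^8 km; r₂ = 8.51 × 1.496×10^8 = 1.273096×10^9 km.
Semi-major axis of the transfer orbit: a_t = (2.1692×10^8 + 1.273096×10^9)/2 = 7.45008×10^8 km.
Transfer time t = π√(a_t³/μ) = 1.7537×10^8 s.
The target's mean motion on its circular orbit is ω₂ = √(μ/r₂³) = 8.0194×10^-9 rad/s.
Angle swept by the target during transfer: ω₂·t = 1.4064 rad = 80.58°.
The sample-return craft traverses 180° on the transfer ellipse, so the target must lead by 180° − 80.58° = 99.4°.

φ = 99.4°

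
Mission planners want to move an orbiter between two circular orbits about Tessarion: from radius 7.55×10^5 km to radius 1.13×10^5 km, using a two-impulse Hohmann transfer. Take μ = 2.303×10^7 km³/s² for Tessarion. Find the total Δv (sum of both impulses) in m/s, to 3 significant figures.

Δv = 7260 m/s

Semi-major axis of the transfer orbit: a_t = (7.550×10^5 + 1.130×10^5)/2 = 4.340×10^5 km.
At r₁ the circular-orbit speed is v₁ = √(μ/r₁) = 5.523 km/s.
Transfer-orbit speed at r₁ (vis-viva): v_a = √[μ(2/r₁ − 1/a_t)] = 2.818 km/s.
First burn Δv₁ = |v_a − v₁| = 2.705 km/s.
Circular speed at r₂: v₂ = √(μ/r₂) = 14.276 km/s.
Transfer-orbit speed at r₂: v_p = √[μ(2/r₂ − 1/a_t)] = 18.829 km/s.
Second burn Δv₂ = |v₂ − v_p| = 4.553 km/s.
Total Δv = Δv₁ + Δv₂ = 7.258 km/s.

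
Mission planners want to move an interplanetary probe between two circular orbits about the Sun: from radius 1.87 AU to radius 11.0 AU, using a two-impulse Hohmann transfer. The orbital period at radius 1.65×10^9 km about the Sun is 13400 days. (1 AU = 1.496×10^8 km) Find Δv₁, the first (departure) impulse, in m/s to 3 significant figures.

From Kepler's third law T² = 4π²r³/μ at r = 1.65×10^9 km, T = 13400 days = 13400 × 86400 s = 1.15776×10^9 s: μ = 4π²r³/T² = 1.32304×10^11 km³/s².
In km: r₁ = 1.87 × 1.496×10^8 = 2.79752×10^8 km; r₂ = 11.0 × 1.496×10^8 = 1.6456×10^9 km.
The Hohmann ellipse has a_t = (r₁ + r₂)/2 = 9.62676×10^8 km.
On the circular orbit at r = 2.79752×10^8 km, v_c = √(μ/r) = 21.747 km/s.
Vis-viva on the transfer ellipse at r = 2.79752×10^8 km gives v_t = √[μ(2/r − 1/a_t)] = 28.433 km/s.
Δv₁ = |v_t − v_c| = |28.433 − 21.747| = 6.686 km/s.

Δv₁ = 6690 m/s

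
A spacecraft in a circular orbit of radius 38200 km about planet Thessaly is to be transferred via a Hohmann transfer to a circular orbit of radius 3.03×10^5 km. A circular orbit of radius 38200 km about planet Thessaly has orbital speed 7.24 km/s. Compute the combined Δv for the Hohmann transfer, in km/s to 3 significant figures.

Δv = 3.76 km/s

From the circular-orbit relation v² = μ/r at r = 38200 km: μ = v²r = (7.24)² × 38200 = 2.00235×10^6 km³/s².
Semi-major axis of the transfer orbit: a_t = (38200 + 3.030×10^5)/2 = 1.706×10^5 km.
At r₁ the circular-orbit speed is v₁ = √(μ/r₁) = 7.240 km/s.
On the transfer ellipse at r₁, vis-viva equation gives v_p = √[μ(2/r₁ − 1/a_t)] = 9.649 km/s.
First burn Δv₁ = |v_p − v₁| = 2.409 km/s.
Circular speed at r₂: v₂ = √(μ/r₂) = 2.5707 km/s.
Transfer-orbit speed at r₂: v_a = √[μ(2/r₂ − 1/a_t)] = 1.2164 km/s.
Second burn Δv₂ = |v₂ − v_a| = 1.354 km/s.
Total Δv = Δv₁ + Δv₂ = 3.763 km/s.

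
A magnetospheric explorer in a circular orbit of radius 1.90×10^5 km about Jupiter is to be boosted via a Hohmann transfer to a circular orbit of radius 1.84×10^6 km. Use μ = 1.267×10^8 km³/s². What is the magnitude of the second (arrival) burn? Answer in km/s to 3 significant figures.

The Hohmann ellipse has a_t = (r₁ + r₂)/2 = 1.015×10^6 km.
Circular speed at r = 1.840×10^6 km: v_c = √(μ/r) = 8.298 km/s.
Vis-viva on the transfer ellipse at r = 1.840×10^6 km gives v_t = √[μ(2/r − 1/a_t)] = 3.590 km/s.
Δv₂ = |v_t − v_c| = |3.590 − 8.298| = 4.708 km/s.

Δv₂ = 4.71 km/s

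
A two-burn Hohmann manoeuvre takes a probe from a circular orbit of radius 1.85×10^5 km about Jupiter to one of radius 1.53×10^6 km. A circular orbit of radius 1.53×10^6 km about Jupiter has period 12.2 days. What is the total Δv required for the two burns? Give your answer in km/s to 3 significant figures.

From Kepler's third law T² = 4π²r³/μ at r = 1.53×10^6 km, T = 12.2 days = 12.2 × 86400 s = 1.05408×10^6 s: μ = 4π²r³/T² = 1.27259×10^8 km³/s².
Transfer-ellipse semi-major axis a_t = (r₁ + r₂)/2 = (1.850×10^5 + 1.530×10^6)/2 = 8.575×10^5 km.
Circular speed at r₁: v₁ = √(μ/r₁) = √(1.27259×10^8/1.850×10^5) = 26.228 km/s.
On the transfer ellipse at r₁, v² = μ(2/r − 1/a) gives v_p = √[μ(2/r₁ − 1/a_t)] = 35.034 km/s.
First burn Δv₁ = |v_p − v₁| = 8.806 km/s.
At r₂, v₂ = √(μ/r₂) = 9.120 km/s.
Transfer-orbit speed at r₂: v_a = √[μ(2/r₂ − 1/a_t)] = 4.236 km/s.
Second burn Δv₂ = |v₂ − v_a| = 4.884 km/s.
Total Δv = Δv₁ + Δv₂ = 13.69 km/s.

Δv = 13.7 km/s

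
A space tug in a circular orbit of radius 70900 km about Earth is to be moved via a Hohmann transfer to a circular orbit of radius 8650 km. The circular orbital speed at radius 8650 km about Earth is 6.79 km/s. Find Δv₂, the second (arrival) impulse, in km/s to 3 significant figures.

From the circular-orbit relation v² = μ/r at r = 8650 km: μ = v²r = (6.79)² × 8650 = 3.98800×10^5 km³/s².
The Hohmann ellipse has a_t = (r₁ + r₂)/2 = 39775 km.
On the circular orbit at r = 8650 km, v_c = √(μ/r) = 6.790 km/s.
Vis-viva on the transfer ellipse at r = 8650 km gives v_t = √[μ(2/r − 1/a_t)] = 9.065 km/s.
Δv₂ = |v_t − v_c| = |9.065 − 6.790| = 2.275 km/s.

Δv₂ = 2.28 km/s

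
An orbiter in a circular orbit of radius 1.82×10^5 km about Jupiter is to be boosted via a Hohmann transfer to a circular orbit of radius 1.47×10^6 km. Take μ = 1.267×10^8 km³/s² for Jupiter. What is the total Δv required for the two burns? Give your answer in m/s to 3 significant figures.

Δv = 13700 m/s

Transfer-ellipse semi-major axis a_t = (r₁ + r₂)/2 = (1.820×10^5 + 1.470×10^6)/2 = 8.260×10^5 km.
Circular speed at r₁: v₁ = √(μ/r₁) = √(1.267×10^8/1.820×10^5) = 26.3847 km/s.
On the transfer ellipse at r₁, vis-viva equation gives v_p = √[μ(2/r₁ − 1/a_t)] = 35.1983 km/s.
First burn Δv₁ = |v_p − v₁| = 8.814 km/s.
At r₂, v₂ = √(μ/r₂) = 9.284 km/s.
Transfer-orbit speed at r₂: v_a = √[μ(2/r₂ − 1/a_t)] = 4.358 km/s.
Second burn Δv₂ = |v₂ − v_a| = 4.926 km/s.
Total Δv = Δv₁ + Δv₂ = 13.74 km/s.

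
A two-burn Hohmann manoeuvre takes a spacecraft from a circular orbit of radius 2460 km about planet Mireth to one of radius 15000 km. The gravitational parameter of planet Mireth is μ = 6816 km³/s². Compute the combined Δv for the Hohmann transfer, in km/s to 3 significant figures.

Transfer-ellipse semi-major axis a_t = (r₁ + r₂)/2 = (2460 + 15000)/2 = 8730 km.
At r₁ the circular-orbit speed is v₁ = √(μ/r₁) = 1.66455 km/s.
Transfer-orbit speed at r₁ (v² = μ(2/r − 1/a)): v_p = √[μ(2/r₁ − 1/a_t)] = 2.18190 km/s.
First burn Δv₁ = |v_p − v₁| = 0.51735 km/s.
Circular speed at r₂: v₂ = √(μ/r₂) = 0.67409 km/s.
Transfer-orbit speed at r₂: v_a = √[μ(2/r₂ − 1/a_t)] = 0.35783 km/s.
Second burn Δv₂ = |v₂ − v_a| = 0.31626 km/s.
Total Δv = Δv₁ + Δv₂ = 0.8336 km/s.

Δv = 0.834 km/s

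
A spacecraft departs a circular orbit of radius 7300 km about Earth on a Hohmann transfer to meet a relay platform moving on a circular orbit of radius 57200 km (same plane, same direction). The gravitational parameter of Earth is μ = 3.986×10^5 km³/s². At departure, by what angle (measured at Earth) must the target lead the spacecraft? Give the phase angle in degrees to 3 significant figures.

Transfer-ellipse semi-major axis a_t = (r₁ + r₂)/2 = (7300 + 57200)/2 = 32250 km.
The half-period of the transfer ellipse is t = π√(a_t³/μ) = 28820 s.
Target angular speed ω₂ = √(μ/r₂³) = 4.615×10^-5 rad/s.
Angle swept by the target during transfer: ω₂·t = 1.330 rad = 76.20°.
Arrival is 180° from departure on the ellipse, so φ = 180° − 76.20° = 104°.

φ = 104°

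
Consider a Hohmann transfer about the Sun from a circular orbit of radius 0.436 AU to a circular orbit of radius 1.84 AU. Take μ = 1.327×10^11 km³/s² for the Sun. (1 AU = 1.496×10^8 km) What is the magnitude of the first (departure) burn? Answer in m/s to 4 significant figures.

Δv₁ = 12250 m/s

In km: r₁ = 0.436 × 1.496×10^8 = 6.52256×10^7 km; r₂ = 1.84 × 1.496×10^8 = 2.75264×10^8 km.
Transfer-ellipse semi-major axis a_t = (r₁ + r₂)/2 = (6.52256×10^7 + 2.75264×10^8)/2 = 1.702448×10^8 km.
On the circular orbit at r = 6.52256×10^7 km, v_c = √(μ/r) = 45.105 km/s.
Vis-viva on the transfer ellipse at r = 6.52256×10^7 km gives v_t = √[μ(2/r − 1/a_t)] = 57.354 km/s.
Δv₁ = |v_t − v_c| = |57.354 − 45.105| = 12.25 km/s.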